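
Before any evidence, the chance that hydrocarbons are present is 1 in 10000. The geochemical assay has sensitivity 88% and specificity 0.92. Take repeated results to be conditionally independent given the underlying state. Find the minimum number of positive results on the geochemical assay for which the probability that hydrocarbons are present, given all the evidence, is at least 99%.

Prior odds: 0.0001 ÷ 0.9999 = 1/9999.
False-positive rate = 1 − 0.92 = 0.08; likelihood ratio of a positive = 0.88/0.08 = 11.
Target odds: 0.99 ÷ 0.01 = 99.
Require 11ⁿ ≥ 99 ÷ (1/9999) = 989901.
11⁵ = 161051 falls short of 989901 but 11⁶ = 1771561 reaches it, so n = 6.

6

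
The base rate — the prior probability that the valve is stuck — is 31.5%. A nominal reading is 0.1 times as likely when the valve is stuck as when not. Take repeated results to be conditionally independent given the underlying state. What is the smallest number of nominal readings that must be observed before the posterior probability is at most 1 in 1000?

3

Prior odds = 0.315/0.685 = 63/137.
Likelihood ratio per nominal reading = 0.1.
Target odds: 0.001 ÷ 0.999 = 1/999.
Need (63/137) × 0.1ⁿ ≤ 1/999, i.e. 0.1ⁿ ≤ 137/62937.
0.1² = 0.01 is still above 137/62937 but 0.1³ = 0.001 is at or below it, so n = 3.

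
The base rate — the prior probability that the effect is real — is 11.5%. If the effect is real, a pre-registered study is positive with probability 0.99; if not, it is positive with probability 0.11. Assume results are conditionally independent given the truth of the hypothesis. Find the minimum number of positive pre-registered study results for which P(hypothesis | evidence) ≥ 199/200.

Prior odds = 0.115/0.885 = 23/177.
Likelihood ratio of a positive = 0.99/0.11 = 9.
Target posterior odds = 0.995/0.005 = 199.
Require 9ⁿ ≥ 199 ÷ (23/177) = 35223/23.
9³ = 729 falls short of 35223/23 but 9⁴ = 6561 reaches it, so n = 4.

4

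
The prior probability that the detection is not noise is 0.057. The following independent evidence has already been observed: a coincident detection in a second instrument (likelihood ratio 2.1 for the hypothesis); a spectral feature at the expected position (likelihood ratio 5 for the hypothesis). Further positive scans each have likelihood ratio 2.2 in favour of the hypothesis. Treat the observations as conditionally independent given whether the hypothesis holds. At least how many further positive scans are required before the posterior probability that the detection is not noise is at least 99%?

Prior odds = 0.057/0.943 = 57/943.
Combined Bayes factor of the evidence already in hand = 2.1 × 5 = 10.5.
Odds after that evidence = (57/943) × 10.5 = 1197/1886.
Target odds = 0.99/0.01 = 99.
Need 2.2ⁿ ≥ 99 ÷ (1197/1886) = 20746/133.
2.2⁶ = 1771561/15625 falls short of 20746/133 but 2.2⁷ = 19487171/78125 reaches it, so n = 7.

7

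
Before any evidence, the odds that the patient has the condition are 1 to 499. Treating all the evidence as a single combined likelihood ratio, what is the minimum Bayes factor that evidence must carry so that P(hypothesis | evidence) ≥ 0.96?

11976

Prior odds = 1/499.
Target odds = 0.96/0.04 = 24.
Required Bayes factor = 24 ÷ (1/499) = 11976.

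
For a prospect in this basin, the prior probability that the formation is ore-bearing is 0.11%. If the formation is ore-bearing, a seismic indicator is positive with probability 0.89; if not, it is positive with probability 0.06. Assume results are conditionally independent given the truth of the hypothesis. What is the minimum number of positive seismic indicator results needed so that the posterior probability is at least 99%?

Prior odds = 0.0011/0.9989 = 11/9989.
Likelihood ratio of a positive = 0.89/0.06 = 89/6.
Target posterior odds = 0.99/0.01 = 99.
Need (11/9989) × (89/6)ⁿ ≥ 99, i.e. (89/6)ⁿ ≥ 89901.
(89/6)⁴ = 62742241/1296 falls short of 89901 but (89/6)⁵ ≈718115 reaches it, so n = 5.

5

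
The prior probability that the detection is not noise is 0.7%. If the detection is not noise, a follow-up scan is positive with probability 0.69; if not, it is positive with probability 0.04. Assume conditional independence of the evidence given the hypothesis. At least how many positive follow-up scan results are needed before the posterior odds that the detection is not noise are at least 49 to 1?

4

Prior odds: 0.007 ÷ 0.993 = 7/993.
Likelihood ratio of a positive = 0.69/0.04 = 17.25.
Target odds = 49.
Need (7/993) × 17.25ⁿ ≥ 49, i.e. 17.25ⁿ ≥ 6951.
17.25³ = 5132.953125 falls short of 6951 but 17.25⁴ = 22667121/256 reaches it, so n = 4.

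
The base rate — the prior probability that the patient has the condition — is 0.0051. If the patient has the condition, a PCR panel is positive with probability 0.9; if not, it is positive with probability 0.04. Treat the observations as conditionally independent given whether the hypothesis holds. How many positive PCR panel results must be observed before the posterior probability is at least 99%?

Prior odds: 0.0051 ÷ 0.9949 = 51/9949.
Likelihood ratio of a positive = 0.9/0.04 = 22.5.
Target odds: 0.99 ÷ 0.01 = 99.
Need (51/9949) × 22.5ⁿ ≥ 99, i.e. 22.5ⁿ ≥ 328317/17.
22.5³ = 11390.625 falls short of 328317/17 but 22.5⁴ = 256289.0625 reaches it, so n = 4.

4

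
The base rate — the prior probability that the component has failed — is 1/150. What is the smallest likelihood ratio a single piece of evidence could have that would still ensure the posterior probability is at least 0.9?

1341

Prior odds = (1/150)/(149/150) = 1/149.
Target odds = 0.9/0.1 = 9.
Required Bayes factor = 9 ÷ (1/149) = 1341.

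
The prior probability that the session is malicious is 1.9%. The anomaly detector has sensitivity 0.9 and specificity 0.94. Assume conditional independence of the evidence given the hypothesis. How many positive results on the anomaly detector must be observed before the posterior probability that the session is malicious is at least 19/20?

3

Prior odds = 0.019/0.981 = 19/981.
False-positive rate = 1 − 0.94 = 0.06; likelihood ratio of a positive = 0.9/0.06 = 15.
Target posterior odds = 0.95/0.05 = 19.
Need (19/981) × 15ⁿ ≥ 19, i.e. 15ⁿ ≥ 981.
15² = 225 falls short of 981 but 15³ = 3375 reaches it, so n = 3.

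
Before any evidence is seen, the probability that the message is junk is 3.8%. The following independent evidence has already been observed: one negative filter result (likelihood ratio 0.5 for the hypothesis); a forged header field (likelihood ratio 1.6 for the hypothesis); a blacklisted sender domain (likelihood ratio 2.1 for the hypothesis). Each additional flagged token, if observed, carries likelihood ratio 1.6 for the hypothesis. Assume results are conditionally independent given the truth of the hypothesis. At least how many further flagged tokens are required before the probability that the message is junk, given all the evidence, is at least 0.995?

18

Prior odds = 0.038/0.962 = 19/481.
Combined Bayes factor of the evidence already in hand = 0.5 × 1.6 × 2.1 = 1.68.
Odds after that evidence = (19/481) × 1.68 = 798/12025.
Target odds = 0.995/0.005 = 199.
Need 1.6ⁿ ≥ 199 ÷ (798/12025) = 2392975/798.
1.6¹⁷ ≈2951.48 falls short of 2392975/798 but 1.6¹⁸ ≈4722.37 reaches it, so n = 18.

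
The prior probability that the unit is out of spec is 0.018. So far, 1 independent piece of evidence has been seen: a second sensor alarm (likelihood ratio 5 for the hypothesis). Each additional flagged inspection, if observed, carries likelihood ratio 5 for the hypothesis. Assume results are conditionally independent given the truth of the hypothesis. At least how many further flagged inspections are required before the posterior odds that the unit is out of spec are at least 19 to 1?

4

Prior odds = 0.018/0.982 = 9/491.
Bayes factor of the evidence already in hand = 5.
Odds after that evidence = (9/491) × 5 = 45/491.
Target odds = 19.
Need 5ⁿ ≥ 19 ÷ (45/491) = 9329/45.
5³ = 125 falls short of 9329/45 but 5⁴ = 625 reaches it, so n = 4.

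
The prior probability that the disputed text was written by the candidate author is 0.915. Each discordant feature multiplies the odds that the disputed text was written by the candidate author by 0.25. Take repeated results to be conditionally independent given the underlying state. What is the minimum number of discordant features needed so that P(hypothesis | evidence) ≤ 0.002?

Prior odds: 0.915 ÷ 0.085 = 183/17.
Likelihood ratio per discordant feature = 0.25.
Target odds: 0.002 ÷ 0.998 = 1/499.
Require 0.25ⁿ ≤ 1/499 ÷ (183/17) = 17/91317.
0.25⁶ = 1/4096 is still above 17/91317 but 0.25⁷ = 1/16384 is at or below it, so n = 7.

7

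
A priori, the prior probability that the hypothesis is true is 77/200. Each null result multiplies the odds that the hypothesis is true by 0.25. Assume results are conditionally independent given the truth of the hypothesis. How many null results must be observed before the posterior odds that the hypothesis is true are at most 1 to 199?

Prior odds = 0.385/0.615 = 77/123.
Likelihood ratio per null result = 0.25.
Target odds = 1/199.
Require 0.25ⁿ ≤ 1/199 ÷ (77/123) = 123/15323.
0.25³ = 0.015625 is still above 123/15323 but 0.25⁴ = 0.00390625 is at or below it, so n = 4.

4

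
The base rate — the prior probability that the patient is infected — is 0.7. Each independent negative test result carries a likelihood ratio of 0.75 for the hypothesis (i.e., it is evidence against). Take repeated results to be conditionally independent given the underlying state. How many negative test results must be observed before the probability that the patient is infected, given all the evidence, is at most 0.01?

Prior odds: 0.7 ÷ 0.3 = 7/3.
Likelihood ratio per negative test result = 0.75.
Target posterior odds = 0.01/0.99 = 1/99.
Require 0.75ⁿ ≤ 1/99 ÷ (7/3) = 1/231.
0.75¹⁸ ≈0.00563771 is still above 1/231 but 0.75¹⁹ ≈0.00422828 is at or below it, so n = 19.

19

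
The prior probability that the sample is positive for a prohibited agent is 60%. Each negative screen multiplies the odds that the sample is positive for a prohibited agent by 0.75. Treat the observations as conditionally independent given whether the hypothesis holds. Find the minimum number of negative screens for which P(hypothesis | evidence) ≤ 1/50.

Prior odds = 0.6/0.4 = 1.5.
Likelihood ratio per negative screen = 0.75.
Target posterior odds = 0.02/0.98 = 1/49.
Need 1.5 × 0.75ⁿ ≤ 1/49, i.e. 0.75ⁿ ≤ 2/147.
0.75¹⁴ = 4782969/268435456 is still above 2/147 but 0.75¹⁵ ≈0.0133635 is at or below it, so n = 15.

15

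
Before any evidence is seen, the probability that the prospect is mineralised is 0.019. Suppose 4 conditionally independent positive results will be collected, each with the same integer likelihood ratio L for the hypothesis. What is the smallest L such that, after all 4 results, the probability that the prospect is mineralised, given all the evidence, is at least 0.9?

Prior odds = 0.019/0.981 = 19/981.
Target odds = 0.9/0.1 = 9.
Need L⁴ ≥ 9 ÷ (19/981) = 8829/19.
4⁴ = 256 < 8829/19 ≤ 625 = 5⁴, so L = 5.

5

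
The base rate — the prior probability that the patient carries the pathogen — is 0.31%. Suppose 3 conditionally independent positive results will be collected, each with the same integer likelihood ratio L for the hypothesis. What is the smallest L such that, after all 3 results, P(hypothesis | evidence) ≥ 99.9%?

69

Prior odds = 0.0031/0.9969 = 31/9969.
Target odds = 0.999/0.001 = 999.
Need L³ ≥ 999 ÷ (31/9969) = 9959031/31.
68³ = 314432 < 9959031/31 ≤ 328509 = 69³, so L = 69.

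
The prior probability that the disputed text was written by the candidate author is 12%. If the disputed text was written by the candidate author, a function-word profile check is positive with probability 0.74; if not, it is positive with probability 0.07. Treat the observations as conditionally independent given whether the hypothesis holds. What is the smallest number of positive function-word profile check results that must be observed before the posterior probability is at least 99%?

Prior odds = 0.12/0.88 = 3/22.
Likelihood ratio of a positive = 0.74/0.07 = 74/7.
Target posterior odds = 0.99/0.01 = 99.
Need (3/22) × (74/7)ⁿ ≥ 99, i.e. (74/7)ⁿ ≥ 726.
(74/7)² = 5476/49 falls short of 726 but (74/7)³ = 405224/343 reaches it, so n = 3.

3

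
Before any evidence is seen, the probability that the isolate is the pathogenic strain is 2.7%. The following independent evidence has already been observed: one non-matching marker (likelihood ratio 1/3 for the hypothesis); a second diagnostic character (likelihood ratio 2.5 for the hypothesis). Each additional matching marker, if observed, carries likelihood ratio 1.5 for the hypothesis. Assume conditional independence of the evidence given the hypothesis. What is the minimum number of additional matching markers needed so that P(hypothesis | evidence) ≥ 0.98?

Prior odds = 0.027/0.973 = 27/973.
Combined Bayes factor of the evidence already in hand = (1/3) × 2.5 = 5/6.
Odds after that evidence = (27/973) × 5/6 = 45/1946.
Target odds = 0.98/0.02 = 49.
Need 1.5ⁿ ≥ 49 ÷ (45/1946) = 95354/45.
1.5¹⁸ = 387420489/262144 falls short of 95354/45 but 1.5¹⁹ ≈2216.84 reaches it, so n = 19.

19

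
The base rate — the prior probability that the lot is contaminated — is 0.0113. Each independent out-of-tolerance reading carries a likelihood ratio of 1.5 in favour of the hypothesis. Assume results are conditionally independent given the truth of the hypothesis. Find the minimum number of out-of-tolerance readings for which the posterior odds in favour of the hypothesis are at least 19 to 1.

Prior odds: 0.0113 ÷ 0.9887 = 113/9887.
Likelihood ratio per out-of-tolerance reading = 1.5.
Target odds = 19.
Need (113/9887) × 1.5ⁿ ≥ 19, i.e. 1.5ⁿ ≥ 187853/113.
1.5¹⁸ = 387420489/262144 falls short of 187853/113 but 1.5¹⁹ ≈2216.84 reaches it, so n = 19.

19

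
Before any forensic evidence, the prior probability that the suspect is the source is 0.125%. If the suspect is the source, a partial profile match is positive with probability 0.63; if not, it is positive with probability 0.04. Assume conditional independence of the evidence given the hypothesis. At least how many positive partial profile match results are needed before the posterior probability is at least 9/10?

Prior odds: 0.00125 ÷ 0.99875 = 1/799.
Likelihood ratio of a positive = 0.63/0.04 = 15.75.
Target odds: 0.9 ÷ 0.1 = 9.
Require 15.75ⁿ ≥ 9 ÷ (1/799) = 7191.
15.75³ = 3906.984375 falls short of 7191 but 15.75⁴ = 15752961/256 reaches it, so n = 4.

4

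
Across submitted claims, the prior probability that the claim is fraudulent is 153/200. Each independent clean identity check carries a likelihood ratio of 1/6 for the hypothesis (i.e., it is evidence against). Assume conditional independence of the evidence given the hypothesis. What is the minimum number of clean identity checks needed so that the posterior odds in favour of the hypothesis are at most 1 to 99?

4

Prior odds = 0.765/0.235 = 153/47.
Likelihood ratio per clean identity check = 1/6.
Target odds = 1/99.
Need (153/47) × (1/6)ⁿ ≤ 1/99, i.e. (1/6)ⁿ ≤ 47/15147.
(1/6)³ = 1/216 is still above 47/15147 but (1/6)⁴ = 1/1296 is at or below it, so n = 4.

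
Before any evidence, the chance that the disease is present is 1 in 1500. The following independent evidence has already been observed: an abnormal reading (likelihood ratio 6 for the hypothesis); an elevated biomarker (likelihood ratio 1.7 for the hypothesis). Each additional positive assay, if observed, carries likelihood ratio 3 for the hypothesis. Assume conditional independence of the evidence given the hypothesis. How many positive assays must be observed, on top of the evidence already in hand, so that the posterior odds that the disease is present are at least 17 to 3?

7

Prior odds = (1/1500)/(1499/1500) = 1/1499.
Combined Bayes factor of the evidence already in hand = 6 × 1.7 = 10.2.
Odds after that evidence = (1/1499) × 10.2 = 51/7495.
Target odds = 17/3.
Need 3ⁿ ≥ 17/3 ÷ (51/7495) = 7495/9.
3⁶ = 729 falls short of 7495/9 but 3⁷ = 2187 reaches it, so n = 7.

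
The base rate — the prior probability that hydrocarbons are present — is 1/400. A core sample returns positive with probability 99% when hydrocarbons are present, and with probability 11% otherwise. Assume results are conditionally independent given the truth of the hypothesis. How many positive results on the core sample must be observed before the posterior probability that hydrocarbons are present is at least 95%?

Prior odds = 0.0025/0.9975 = 1/399.
Likelihood ratio of a positive result = 0.99/0.11 = 9.
Target odds: 0.95 ÷ 0.05 = 19.
Need (1/399) × 9ⁿ ≥ 19, i.e. 9ⁿ ≥ 7581.
9⁴ = 6561 falls short of 7581 but 9⁵ = 59049 reaches it, so n = 5.

5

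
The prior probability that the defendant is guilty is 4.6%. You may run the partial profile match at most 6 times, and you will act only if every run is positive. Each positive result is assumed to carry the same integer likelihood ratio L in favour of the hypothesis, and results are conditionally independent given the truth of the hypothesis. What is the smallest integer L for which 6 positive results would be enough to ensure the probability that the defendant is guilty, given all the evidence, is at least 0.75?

2

Prior odds = 0.046/0.954 = 23/477.
Target odds = 0.75/0.25 = 3.
Need L⁶ ≥ 3 ÷ (23/477) = 1431/23.
1⁶ = 1 < 1431/23 ≤ 64 = 2⁶, so L = 2.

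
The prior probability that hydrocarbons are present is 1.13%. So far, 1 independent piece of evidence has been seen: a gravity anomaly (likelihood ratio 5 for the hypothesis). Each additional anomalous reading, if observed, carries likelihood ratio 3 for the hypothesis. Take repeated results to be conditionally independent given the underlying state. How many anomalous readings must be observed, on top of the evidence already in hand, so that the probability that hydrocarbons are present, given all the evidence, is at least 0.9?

5

Prior odds = 0.0113/0.9887 = 113/9887.
Bayes factor of the evidence already in hand = 5.
Odds after that evidence = (113/9887) × 5 = 565/9887.
Target odds = 0.9/0.1 = 9.
Need 3ⁿ ≥ 9 ÷ (565/9887) = 88983/565.
3⁴ = 81 falls short of 88983/565 but 3⁵ = 243 reaches it, so n = 5.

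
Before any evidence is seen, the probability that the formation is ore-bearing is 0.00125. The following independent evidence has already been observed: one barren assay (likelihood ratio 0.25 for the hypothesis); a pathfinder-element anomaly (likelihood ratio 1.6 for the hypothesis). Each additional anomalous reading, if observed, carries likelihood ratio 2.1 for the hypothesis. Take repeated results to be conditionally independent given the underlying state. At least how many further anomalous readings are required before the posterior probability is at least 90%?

Prior odds = 0.00125/0.99875 = 1/799.
Combined Bayes factor of the evidence already in hand = 0.25 × 1.6 = 0.4.
Odds after that evidence = (1/799) × 0.4 = 2/3995.
Target odds = 0.9/0.1 = 9.
Need 2.1ⁿ ≥ 9 ÷ (2/3995) = 17977.5.
2.1¹³ ≈15447.2 falls short of 17977.5 but 2.1¹⁴ ≈32439.2 reaches it, so n = 14.

14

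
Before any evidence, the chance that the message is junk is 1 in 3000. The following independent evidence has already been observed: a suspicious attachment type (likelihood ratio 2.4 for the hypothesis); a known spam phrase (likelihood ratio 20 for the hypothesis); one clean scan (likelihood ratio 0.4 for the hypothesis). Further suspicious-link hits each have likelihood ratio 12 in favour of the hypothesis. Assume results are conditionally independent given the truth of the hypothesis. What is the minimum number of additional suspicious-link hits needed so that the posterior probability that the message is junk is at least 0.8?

Prior odds = (1/3000)/(2999/3000) = 1/2999.
Combined Bayes factor of the evidence already in hand = 2.4 × 20 × 0.4 = 19.2.
Odds after that evidence = (1/2999) × 19.2 = 96/14995.
Target odds = 0.8/0.2 = 4.
Need 12ⁿ ≥ 4 ÷ (96/14995) = 14995/24.
12² = 144 falls short of 14995/24 but 12³ = 1728 reaches it, so n = 3.

3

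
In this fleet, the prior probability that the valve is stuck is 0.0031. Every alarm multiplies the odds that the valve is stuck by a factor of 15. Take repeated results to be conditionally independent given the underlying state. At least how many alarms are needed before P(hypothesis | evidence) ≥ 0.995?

Prior odds: 0.0031 ÷ 0.9969 = 31/9969.
Likelihood ratio per alarm = 15.
Target posterior odds = 0.995/0.005 = 199.
Require 15ⁿ ≥ 199 ÷ (31/9969) = 1983831/31.
15⁴ = 50625 falls short of 1983831/31 but 15⁵ = 759375 reaches it, so n = 5.

5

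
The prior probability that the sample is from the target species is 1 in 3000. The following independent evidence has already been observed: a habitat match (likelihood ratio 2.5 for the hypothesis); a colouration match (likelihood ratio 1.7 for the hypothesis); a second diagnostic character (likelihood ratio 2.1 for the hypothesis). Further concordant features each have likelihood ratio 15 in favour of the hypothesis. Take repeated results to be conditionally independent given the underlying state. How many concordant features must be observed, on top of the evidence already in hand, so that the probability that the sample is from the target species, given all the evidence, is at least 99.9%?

5

Prior odds = (1/3000)/(2999/3000) = 1/2999.
Combined Bayes factor of the evidence already in hand = 2.5 × 1.7 × 2.1 = 8.925.
Odds after that evidence = (1/2999) × 8.925 = 357/119960.
Target odds = 0.999/0.001 = 999.
Need 15ⁿ ≥ 999 ÷ (357/119960) = 39946680/119.
15⁴ = 50625 falls short of 39946680/119 but 15⁵ = 759375 reaches it, so n = 5.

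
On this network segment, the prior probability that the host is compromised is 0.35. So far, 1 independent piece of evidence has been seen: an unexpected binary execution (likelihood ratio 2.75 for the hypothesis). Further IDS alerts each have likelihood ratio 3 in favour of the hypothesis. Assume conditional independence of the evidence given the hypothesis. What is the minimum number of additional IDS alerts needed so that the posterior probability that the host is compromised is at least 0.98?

Prior odds = 0.35/0.65 = 7/13.
Bayes factor of the evidence already in hand = 2.75.
Odds after that evidence = (7/13) × 2.75 = 77/52.
Target odds = 0.98/0.02 = 49.
Need 3ⁿ ≥ 49 ÷ (77/52) = 364/11.
3³ = 27 falls short of 364/11 but 3⁴ = 81 reaches it, so n = 4.

4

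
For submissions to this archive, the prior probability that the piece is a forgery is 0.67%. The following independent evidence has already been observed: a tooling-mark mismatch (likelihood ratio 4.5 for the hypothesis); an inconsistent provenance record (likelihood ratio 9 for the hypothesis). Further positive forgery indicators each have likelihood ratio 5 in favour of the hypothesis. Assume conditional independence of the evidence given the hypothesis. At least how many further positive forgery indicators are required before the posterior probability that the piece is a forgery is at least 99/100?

Prior odds = 0.0067/0.9933 = 67/9933.
Combined Bayes factor of the evidence already in hand = 4.5 × 9 = 40.5.
Odds after that evidence = (67/9933) × 40.5 = 1809/6622.
Target odds = 0.99/0.01 = 99.
Need 5ⁿ ≥ 99 ÷ (1809/6622) = 72842/201.
5³ = 125 falls short of 72842/201 but 5⁴ = 625 reaches it, so n = 4.

4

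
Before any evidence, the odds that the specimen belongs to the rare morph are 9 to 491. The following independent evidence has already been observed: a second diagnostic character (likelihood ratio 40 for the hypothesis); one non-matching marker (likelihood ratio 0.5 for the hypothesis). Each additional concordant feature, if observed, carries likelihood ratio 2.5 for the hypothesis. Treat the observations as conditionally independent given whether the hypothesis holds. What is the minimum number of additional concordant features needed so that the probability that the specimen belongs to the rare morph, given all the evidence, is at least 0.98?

6

Prior odds = 9/491.
Combined Bayes factor of the evidence already in hand = 40 × 0.5 = 20.
Odds after that evidence = (9/491) × 20 = 180/491.
Target odds = 0.98/0.02 = 49.
Need 2.5ⁿ ≥ 49 ÷ (180/491) = 24059/180.
2.5⁵ = 97.65625 falls short of 24059/180 but 2.5⁶ = 244.140625 reaches it, so n = 6.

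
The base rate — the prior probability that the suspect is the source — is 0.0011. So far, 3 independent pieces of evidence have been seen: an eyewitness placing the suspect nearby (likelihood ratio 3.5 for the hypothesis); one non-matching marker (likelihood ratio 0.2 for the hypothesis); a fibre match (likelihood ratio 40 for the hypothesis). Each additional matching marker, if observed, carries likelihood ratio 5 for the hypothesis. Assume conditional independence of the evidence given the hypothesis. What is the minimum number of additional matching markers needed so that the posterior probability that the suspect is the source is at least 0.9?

Prior odds = 0.0011/0.9989 = 11/9989.
Combined Bayes factor of the evidence already in hand = 3.5 × 0.2 × 40 = 28.
Odds after that evidence = (11/9989) × 28 = 44/1427.
Target odds = 0.9/0.1 = 9.
Need 5ⁿ ≥ 9 ÷ (44/1427) = 12843/44.
5³ = 125 falls short of 12843/44 but 5⁴ = 625 reaches it, so n = 4.

4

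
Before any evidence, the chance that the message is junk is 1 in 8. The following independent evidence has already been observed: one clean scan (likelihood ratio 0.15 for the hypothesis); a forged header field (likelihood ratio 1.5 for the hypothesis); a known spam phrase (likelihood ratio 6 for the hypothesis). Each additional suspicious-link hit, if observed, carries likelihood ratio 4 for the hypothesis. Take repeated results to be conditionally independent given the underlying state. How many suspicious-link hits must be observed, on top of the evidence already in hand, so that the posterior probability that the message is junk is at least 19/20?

4

Prior odds = 0.125/0.875 = 1/7.
Combined Bayes factor of the evidence already in hand = 0.15 × 1.5 × 6 = 1.35.
Odds after that evidence = (1/7) × 1.35 = 27/140.
Target odds = 0.95/0.05 = 19.
Need 4ⁿ ≥ 19 ÷ (27/140) = 2660/27.
4³ = 64 falls short of 2660/27 but 4⁴ = 256 reaches it, so n = 4.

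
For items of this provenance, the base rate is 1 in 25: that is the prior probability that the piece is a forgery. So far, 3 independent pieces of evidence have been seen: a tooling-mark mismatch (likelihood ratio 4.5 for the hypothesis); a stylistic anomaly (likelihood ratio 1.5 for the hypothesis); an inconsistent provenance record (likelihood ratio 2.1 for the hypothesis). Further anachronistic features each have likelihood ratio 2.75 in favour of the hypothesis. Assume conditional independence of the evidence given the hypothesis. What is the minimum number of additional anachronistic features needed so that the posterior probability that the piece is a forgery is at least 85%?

3

Prior odds = 0.04/0.96 = 1/24.
Combined Bayes factor of the evidence already in hand = 4.5 × 1.5 × 2.1 = 14.175.
Odds after that evidence = (1/24) × 14.175 = 0.590625.
Target odds = 0.85/0.15 = 17/3.
Need 2.75ⁿ ≥ 17/3 ÷ 0.590625 = 5440/567.
2.75² = 7.5625 falls short of 5440/567 but 2.75³ = 20.796875 reaches it, so n = 3.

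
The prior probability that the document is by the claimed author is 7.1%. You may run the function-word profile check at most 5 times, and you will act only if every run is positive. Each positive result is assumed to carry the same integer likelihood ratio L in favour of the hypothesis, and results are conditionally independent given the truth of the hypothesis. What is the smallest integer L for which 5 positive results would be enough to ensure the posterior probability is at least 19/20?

Prior odds = 0.071/0.929 = 71/929.
Target odds = 0.95/0.05 = 19.
Need L⁵ ≥ 19 ÷ (71/929) = 17651/71.
3⁵ = 243 < 17651/71 ≤ 1024 = 4⁵, so L = 4.

4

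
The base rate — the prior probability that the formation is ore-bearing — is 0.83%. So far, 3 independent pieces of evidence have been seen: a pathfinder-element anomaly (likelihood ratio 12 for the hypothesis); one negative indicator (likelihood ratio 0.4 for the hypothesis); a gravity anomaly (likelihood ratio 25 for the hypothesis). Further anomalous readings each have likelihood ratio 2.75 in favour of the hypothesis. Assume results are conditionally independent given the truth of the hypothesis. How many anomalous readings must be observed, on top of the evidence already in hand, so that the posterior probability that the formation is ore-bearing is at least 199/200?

Prior odds = 0.0083/0.9917 = 83/9917.
Combined Bayes factor of the evidence already in hand = 12 × 0.4 × 25 = 120.
Odds after that evidence = (83/9917) × 120 = 9960/9917.
Target odds = 0.995/0.005 = 199.
Need 2.75ⁿ ≥ 199 ÷ (9960/9917) = 1973483/9960.
2.75⁵ = 161051/1024 falls short of 1973483/9960 but 2.75⁶ = 1771561/4096 reaches it, so n = 6.

6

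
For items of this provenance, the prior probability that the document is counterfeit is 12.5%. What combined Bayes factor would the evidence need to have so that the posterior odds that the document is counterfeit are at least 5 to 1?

Prior odds = 0.125/0.875 = 1/7.
Target odds = 5.
Required Bayes factor = 5 ÷ (1/7) = 35.

35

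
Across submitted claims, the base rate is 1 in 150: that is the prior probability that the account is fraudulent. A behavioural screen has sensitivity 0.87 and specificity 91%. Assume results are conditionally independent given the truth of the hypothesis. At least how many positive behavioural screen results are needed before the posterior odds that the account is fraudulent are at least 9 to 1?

Prior odds = (1/150)/(149/150) = 1/149.
False-positive rate = 1 − 0.91 = 0.09; likelihood ratio of a positive = 0.87/0.09 = 29/3.
Target odds = 9.
Require (29/3)ⁿ ≥ 9 ÷ (1/149) = 1341.
(29/3)³ = 24389/27 falls short of 1341 but (29/3)⁴ = 707281/81 reaches it, so n = 4.

4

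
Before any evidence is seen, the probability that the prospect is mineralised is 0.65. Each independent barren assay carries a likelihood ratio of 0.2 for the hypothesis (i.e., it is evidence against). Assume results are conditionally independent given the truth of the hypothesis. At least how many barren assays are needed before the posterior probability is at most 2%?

3

Prior odds: 0.65 ÷ 0.35 = 13/7.
Likelihood ratio per barren assay = 0.2.
Target odds: 0.02 ÷ 0.98 = 1/49.
Require 0.2ⁿ ≤ 1/49 ÷ (13/7) = 1/91.
0.2² = 0.04 is still above 1/91 but 0.2³ = 0.008 is at or below it, so n = 3.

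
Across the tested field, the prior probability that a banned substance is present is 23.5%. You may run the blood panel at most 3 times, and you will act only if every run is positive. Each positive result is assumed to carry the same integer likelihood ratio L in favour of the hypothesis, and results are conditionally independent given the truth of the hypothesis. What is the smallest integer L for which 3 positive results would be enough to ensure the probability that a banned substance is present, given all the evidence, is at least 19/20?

Prior odds = 0.235/0.765 = 47/153.
Target odds = 0.95/0.05 = 19.
Need L³ ≥ 19 ÷ (47/153) = 2907/47.
3³ = 27 < 2907/47 ≤ 64 = 4³, so L = 4.

4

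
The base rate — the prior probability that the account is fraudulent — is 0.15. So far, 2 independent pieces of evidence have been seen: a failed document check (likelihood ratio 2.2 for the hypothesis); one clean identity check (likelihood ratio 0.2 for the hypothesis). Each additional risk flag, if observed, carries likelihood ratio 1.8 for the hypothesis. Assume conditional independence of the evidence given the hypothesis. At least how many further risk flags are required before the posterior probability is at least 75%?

7

Prior odds = 0.15/0.85 = 3/17.
Combined Bayes factor of the evidence already in hand = 2.2 × 0.2 = 0.44.
Odds after that evidence = (3/17) × 0.44 = 33/425.
Target odds = 0.75/0.25 = 3.
Need 1.8ⁿ ≥ 3 ÷ (33/425) = 425/11.
1.8⁶ = 531441/15625 falls short of 425/11 but 1.8⁷ = 4782969/78125 reaches it, so n = 7.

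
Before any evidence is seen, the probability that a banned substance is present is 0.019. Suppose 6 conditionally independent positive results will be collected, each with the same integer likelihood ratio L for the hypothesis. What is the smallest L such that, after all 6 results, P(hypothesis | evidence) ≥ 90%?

3

Prior odds = 0.019/0.981 = 19/981.
Target odds = 0.9/0.1 = 9.
Need L⁶ ≥ 9 ÷ (19/981) = 8829/19.
2⁶ = 64 < 8829/19 ≤ 729 = 3⁶, so L = 3.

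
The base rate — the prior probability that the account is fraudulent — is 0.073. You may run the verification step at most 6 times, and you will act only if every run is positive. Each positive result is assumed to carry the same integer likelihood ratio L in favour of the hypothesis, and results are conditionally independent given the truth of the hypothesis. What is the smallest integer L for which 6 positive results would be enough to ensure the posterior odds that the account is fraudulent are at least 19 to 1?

3

Prior odds = 0.073/0.927 = 73/927.
Target odds = 19.
Need L⁶ ≥ 19 ÷ (73/927) = 17613/73.
2⁶ = 64 < 17613/73 ≤ 729 = 3⁶, so L = 3.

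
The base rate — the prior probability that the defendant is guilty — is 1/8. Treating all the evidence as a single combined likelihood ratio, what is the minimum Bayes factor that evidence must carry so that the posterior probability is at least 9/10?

Prior odds = 0.125/0.875 = 1/7.
Target odds = 0.9/0.1 = 9.
Required Bayes factor = 9 ÷ (1/7) = 63.

63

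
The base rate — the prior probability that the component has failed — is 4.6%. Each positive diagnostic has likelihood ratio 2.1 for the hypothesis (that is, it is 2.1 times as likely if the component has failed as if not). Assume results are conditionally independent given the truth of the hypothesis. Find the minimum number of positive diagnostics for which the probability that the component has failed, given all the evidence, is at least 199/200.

12

Prior odds: 0.046 ÷ 0.954 = 23/477.
Likelihood ratio per positive diagnostic = 2.1.
Target posterior odds = 0.995/0.005 = 199.
Require 2.1ⁿ ≥ 199 ÷ (23/477) = 94923/23.
2.1¹¹ ≈3502.78 falls short of 94923/23 but 2.1¹² ≈7355.83 reaches it, so n = 12.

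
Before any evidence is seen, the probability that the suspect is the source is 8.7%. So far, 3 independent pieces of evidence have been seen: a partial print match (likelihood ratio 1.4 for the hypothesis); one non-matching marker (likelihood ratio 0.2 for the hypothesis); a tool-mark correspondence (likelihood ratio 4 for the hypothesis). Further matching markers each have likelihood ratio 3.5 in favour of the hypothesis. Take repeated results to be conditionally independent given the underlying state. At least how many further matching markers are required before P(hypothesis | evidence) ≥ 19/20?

5

Prior odds = 0.087/0.913 = 87/913.
Combined Bayes factor of the evidence already in hand = 1.4 × 0.2 × 4 = 1.12.
Odds after that evidence = (87/913) × 1.12 = 2436/22825.
Target odds = 0.95/0.05 = 19.
Need 3.5ⁿ ≥ 19 ÷ (2436/22825) = 433675/2436.
3.5⁴ = 150.0625 falls short of 433675/2436 but 3.5⁵ = 525.21875 reaches it, so n = 5.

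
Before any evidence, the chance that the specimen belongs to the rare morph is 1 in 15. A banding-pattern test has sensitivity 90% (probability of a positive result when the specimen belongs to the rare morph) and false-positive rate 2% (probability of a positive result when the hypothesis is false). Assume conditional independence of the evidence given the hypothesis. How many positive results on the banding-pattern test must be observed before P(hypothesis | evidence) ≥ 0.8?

2

Prior odds = (1/15)/(14/15) = 1/14.
Likelihood ratio of a positive result = 0.9/0.02 = 45.
Target posterior odds = 0.8/0.2 = 4.
Need (1/14) × 45ⁿ ≥ 4, i.e. 45ⁿ ≥ 56.
45¹ = 45 falls short of 56 but 45² = 2025 reaches it, so n = 2.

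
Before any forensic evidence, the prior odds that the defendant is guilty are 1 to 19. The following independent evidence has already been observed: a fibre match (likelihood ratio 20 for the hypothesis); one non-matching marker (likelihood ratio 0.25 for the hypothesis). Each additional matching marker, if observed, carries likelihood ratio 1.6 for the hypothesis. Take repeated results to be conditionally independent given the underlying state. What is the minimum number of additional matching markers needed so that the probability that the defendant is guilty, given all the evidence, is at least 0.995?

Prior odds = 1/19.
Combined Bayes factor of the evidence already in hand = 20 × 0.25 = 5.
Odds after that evidence = (1/19) × 5 = 5/19.
Target odds = 0.995/0.005 = 199.
Need 1.6ⁿ ≥ 199 ÷ (5/19) = 756.2.
1.6¹⁴ ≈720.576 falls short of 756.2 but 1.6¹⁵ ≈1152.92 reaches it, so n = 15.

15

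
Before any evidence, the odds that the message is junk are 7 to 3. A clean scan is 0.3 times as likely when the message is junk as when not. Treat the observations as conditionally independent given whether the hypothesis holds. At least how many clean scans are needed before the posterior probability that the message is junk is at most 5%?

4

Prior odds = 7/3.
Likelihood ratio per clean scan = 0.3.
Target odds: 0.05 ÷ 0.95 = 1/19.
Require 0.3ⁿ ≤ 1/19 ÷ (7/3) = 3/133.
0.3³ = 0.027 is still above 3/133 but 0.3⁴ = 0.0081 is at or below it, so n = 4.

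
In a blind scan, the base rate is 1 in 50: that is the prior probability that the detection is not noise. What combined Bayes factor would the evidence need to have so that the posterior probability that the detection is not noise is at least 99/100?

4851

Prior odds = 0.02/0.98 = 1/49.
Target odds = 0.99/0.01 = 99.
Required Bayes factor = 99 ÷ (1/49) = 4851.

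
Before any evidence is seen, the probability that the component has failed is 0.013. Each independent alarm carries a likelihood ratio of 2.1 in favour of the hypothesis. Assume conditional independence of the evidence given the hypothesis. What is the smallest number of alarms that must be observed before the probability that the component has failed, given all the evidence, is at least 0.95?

10

Prior odds: 0.013 ÷ 0.987 = 13/987.
Likelihood ratio per alarm = 2.1.
Target posterior odds = 0.95/0.05 = 19.
Need (13/987) × 2.1ⁿ ≥ 19, i.e. 2.1ⁿ ≥ 18753/13.
2.1⁹ ≈794.28 falls short of 18753/13 but 2.1¹⁰ ≈1667.99 reaches it, so n = 10.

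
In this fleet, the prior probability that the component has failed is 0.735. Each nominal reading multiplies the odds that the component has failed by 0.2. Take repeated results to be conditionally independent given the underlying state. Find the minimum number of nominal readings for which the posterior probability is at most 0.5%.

Prior odds = 0.735/0.265 = 147/53.
Likelihood ratio per nominal reading = 0.2.
Target odds: 0.005 ÷ 0.995 = 1/199.
Require 0.2ⁿ ≤ 1/199 ÷ (147/53) = 53/29253.
0.2³ = 0.008 is still above 53/29253 but 0.2⁴ = 0.0016 is at or below it, so n = 4.

4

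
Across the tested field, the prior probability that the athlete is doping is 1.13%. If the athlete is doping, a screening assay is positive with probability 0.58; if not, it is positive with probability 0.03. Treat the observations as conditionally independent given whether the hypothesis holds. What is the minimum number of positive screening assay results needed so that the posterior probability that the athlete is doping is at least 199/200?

4

Prior odds: 0.0113 ÷ 0.9887 = 113/9887.
Likelihood ratio of a positive = 0.58/0.03 = 58/3.
Target posterior odds = 0.995/0.005 = 199.
Require (58/3)ⁿ ≥ 199 ÷ (113/9887) = 1967513/113.
(58/3)³ = 195112/27 falls short of 1967513/113 but (58/3)⁴ = 11316496/81 reaches it, so n = 4.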